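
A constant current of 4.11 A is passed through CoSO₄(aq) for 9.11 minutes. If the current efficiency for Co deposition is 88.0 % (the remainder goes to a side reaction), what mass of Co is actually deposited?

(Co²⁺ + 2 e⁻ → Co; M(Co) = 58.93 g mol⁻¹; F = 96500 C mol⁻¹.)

Q = I·t = 4.110 × 546.60 = 2247 C.
n(e⁻) = 2247/96500 = 0.02328 mol; theoretically n(Co) = 0.02328/2 = 0.01164 mol, m_theo = 0.6859 g.
At 88.0 % efficiency, m_actual = 0.880 × 0.6859 = 0.604 g.

0.604 g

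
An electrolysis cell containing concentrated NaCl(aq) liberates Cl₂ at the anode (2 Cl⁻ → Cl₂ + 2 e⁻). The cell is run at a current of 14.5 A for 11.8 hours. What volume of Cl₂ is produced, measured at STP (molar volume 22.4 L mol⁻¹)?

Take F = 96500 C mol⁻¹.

Q = I·t = 14.50 A × 42480 s = 616000 C.
n(e⁻) = Q/F = 616000 / 96500 = 6.383 mol.
2 electrons are transferred per Cl₂ molecule, so n(Cl₂) = 6.383 / 2 = 3.192 mol.
V = n × V_m = 3.192 × 22.4 = 71.5 L.

71.5 L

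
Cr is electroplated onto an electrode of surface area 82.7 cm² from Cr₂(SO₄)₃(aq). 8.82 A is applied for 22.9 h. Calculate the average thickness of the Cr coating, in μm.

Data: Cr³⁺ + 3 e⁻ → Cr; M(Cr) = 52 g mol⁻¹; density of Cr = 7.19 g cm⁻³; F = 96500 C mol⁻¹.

Q = I·t = 8.820 × 82440 = 727100 C; n(e⁻) = 7.535 mol.
n(Cr) = n(e⁻)/3 = 2.512 mol, so m = 2.512 × 52 = 130.6 g.
Volume = m/ρ = 130.6 / 7.19 = 18.16 cm³.
Thickness = V/A = 18.16 / 82.7 = 0.220 cm = 2200 μm.

2200 μm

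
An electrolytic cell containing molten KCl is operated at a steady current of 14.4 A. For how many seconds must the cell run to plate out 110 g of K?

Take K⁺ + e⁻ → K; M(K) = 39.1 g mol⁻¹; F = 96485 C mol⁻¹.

n(K) = m/M = 110 / 39.1 = 2.813 mol.
Each K atom requires 1 electron, so n(e⁻) = 1 × 2.813 = 2.813 mol.
Q = n(e⁻)·F = 2.813 × 96485 = 271400 C.
t = Q/I = 271400 / 14.40 A = 18850 s.

18900 s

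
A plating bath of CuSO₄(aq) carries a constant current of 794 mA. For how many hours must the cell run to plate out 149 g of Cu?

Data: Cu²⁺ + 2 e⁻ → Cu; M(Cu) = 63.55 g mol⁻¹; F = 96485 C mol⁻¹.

n(Cu) = m/M = 149 / 63.55 = 2.345 mol.
Each Cu atom requires 2 electrons, so n(e⁻) = 2 × 2.345 = 4.689 mol.
Q = n(e⁻)·F = 4.689 × 96485 = 452400 C.
t = Q/I = 452400 / 0.7940 A = 569800 s = 158 h.

158 h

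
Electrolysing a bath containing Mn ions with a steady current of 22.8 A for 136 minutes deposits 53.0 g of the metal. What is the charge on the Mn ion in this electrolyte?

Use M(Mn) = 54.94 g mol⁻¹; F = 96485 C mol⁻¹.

Q = I·t = 22.80 A × 8160.0 s = 186000 C, so n(e⁻) = 186000/96485 = 1.928 mol.
n(Mn) deposited = 53.0 / 54.94 = 0.9647 mol.
Electrons per atom = n(e⁻)/n(Mn) = 1.928 / 0.9647 = 2.00 ≈ 2, so the ion is Mn²⁺.

+2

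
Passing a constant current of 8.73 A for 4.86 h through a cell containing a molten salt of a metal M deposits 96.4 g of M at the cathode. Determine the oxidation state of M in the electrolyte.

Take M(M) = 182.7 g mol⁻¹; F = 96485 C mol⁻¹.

Q = I·t = 8.730 A × 17496 s = 152700 C, so n(e⁻) = 152700/96485 = 1.583 mol.
n(M) deposited = 96.4 / 182.7 = 0.5276 mol.
Electrons per atom = n(e⁻)/n(M) = 1.583 / 0.5276 = 3.00 ≈ 3, so the ion is M³⁺.

+3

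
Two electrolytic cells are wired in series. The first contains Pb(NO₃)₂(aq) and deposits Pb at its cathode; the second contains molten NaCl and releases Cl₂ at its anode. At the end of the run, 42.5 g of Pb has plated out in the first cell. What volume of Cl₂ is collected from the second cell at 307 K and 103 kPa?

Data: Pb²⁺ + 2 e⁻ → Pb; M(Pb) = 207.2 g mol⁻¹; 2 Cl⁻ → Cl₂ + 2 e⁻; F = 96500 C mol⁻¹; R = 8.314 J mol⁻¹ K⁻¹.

5.08 L

n(Pb) = 42.5 / 207.2 = 0.2051 mol, so n(e⁻) = 2 × 0.2051 = 0.4102 mol.
The cells are in series, so the same 0.4102 mol of electrons passes through the second cell.
2 Cl⁻ → Cl₂ + 2 e⁻ — 2 mol e⁻ per mol Cl₂, so n(Cl₂) = 0.4102/2 = 0.2051 mol.
V = nRT/P = (0.2051 × 8.314 × 307) / (103 × 10³) = 0.00508 m³ = 5.08 L.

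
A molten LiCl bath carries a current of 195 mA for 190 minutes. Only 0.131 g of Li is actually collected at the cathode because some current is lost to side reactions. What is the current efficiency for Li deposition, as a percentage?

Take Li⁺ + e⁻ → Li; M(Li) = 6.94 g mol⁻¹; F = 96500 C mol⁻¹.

Q = I·t = 0.1950 × 11400 = 2223 C; n(e⁻) = 2223/96500 = 0.02304 mol.
Theoretical n(Li) = n(e⁻)/1 = 0.02304 mol, i.e. m_theo = 0.02304 × 6.94 = 0.1599 g.
Efficiency = m_actual / m_theo = 0.131 / 0.1599 = 81.9 %.

81.9 %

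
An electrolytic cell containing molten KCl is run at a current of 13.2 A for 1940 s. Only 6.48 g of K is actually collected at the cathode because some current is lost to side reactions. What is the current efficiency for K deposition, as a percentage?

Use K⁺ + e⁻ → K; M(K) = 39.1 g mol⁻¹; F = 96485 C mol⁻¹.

62.4 %

Q = I·t = 13.20 × 1940.0 = 25610 C; n(e⁻) = 25610/96485 = 0.2654 mol.
Theoretical n(K) = n(e⁻)/1 = 0.2654 mol, i.e. m_theo = 0.2654 × 39.1 = 10.38 g.
Efficiency = m_actual / m_theo = 6.48 / 10.38 = 62.4 %.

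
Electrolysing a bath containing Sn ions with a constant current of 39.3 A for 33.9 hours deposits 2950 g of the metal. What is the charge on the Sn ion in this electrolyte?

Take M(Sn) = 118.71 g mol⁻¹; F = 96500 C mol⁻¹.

+2

Q = I·t = 39.30 A × 122040 s = 4796000 C, so n(e⁻) = 4796000/96500 = 49.70 mol.
n(Sn) deposited = 2950 / 118.71 = 24.85 mol.
Electrons per atom = n(e⁻)/n(Sn) = 49.70 / 24.85 = 2.00 ≈ 2, so the ion is Sn²⁺.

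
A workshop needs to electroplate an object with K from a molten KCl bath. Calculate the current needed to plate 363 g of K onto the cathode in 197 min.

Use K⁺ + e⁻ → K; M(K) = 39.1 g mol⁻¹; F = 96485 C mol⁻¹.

n(K) = 363 / 39.1 = 9.284 mol.
n(e⁻) = 1 × 9.284 = 9.284 mol.
Q = n(e⁻)·F = 9.284 × 96485 = 895800 C.
I = Q/t = 895800 / 11820 s = 75.8 A.

75.8 A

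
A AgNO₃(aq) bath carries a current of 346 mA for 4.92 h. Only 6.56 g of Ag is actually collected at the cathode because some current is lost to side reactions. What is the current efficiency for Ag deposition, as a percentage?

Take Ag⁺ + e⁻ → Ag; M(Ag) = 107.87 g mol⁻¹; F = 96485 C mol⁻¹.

Q = I·t = 0.3460 × 17712 = 6128 C; n(e⁻) = 6128/96485 = 0.06352 mol.
Theoretical n(Ag) = n(e⁻)/1 = 0.06352 mol, i.e. m_theo = 0.06352 × 107.87 = 6.851 g.
Efficiency = m_actual / m_theo = 6.56 / 6.851 = 95.7 %.

95.7 %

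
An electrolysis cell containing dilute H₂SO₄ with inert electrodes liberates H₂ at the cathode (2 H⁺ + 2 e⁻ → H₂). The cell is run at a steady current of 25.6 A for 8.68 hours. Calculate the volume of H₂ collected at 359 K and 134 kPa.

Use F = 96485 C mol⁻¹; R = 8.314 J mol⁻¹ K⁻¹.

Q = I·t = 25.60 A × 31248 s = 799900 C.
n(e⁻) = Q/F = 799900 / 96485 = 8.291 mol.
2 electrons are transferred per H₂ molecule, so n(H₂) = 8.291 / 2 = 4.145 mol.
V = nRT/P = (4.145 × 8.314 × 359) / (134 × 10³ Pa) = 0.0923 m³ = 92.3 L.

92.3 L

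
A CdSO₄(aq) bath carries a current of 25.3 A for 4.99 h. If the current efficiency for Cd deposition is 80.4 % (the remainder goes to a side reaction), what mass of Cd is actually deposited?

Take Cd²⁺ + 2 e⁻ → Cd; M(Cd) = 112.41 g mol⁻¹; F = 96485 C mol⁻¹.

Q = I·t = 25.30 × 17964 = 454500 C.
n(e⁻) = 454500/96485 = 4.710 mol; theoretically n(Cd) = 4.710/2 = 2.355 mol, m_theo = 264.8 g.
At 80.4 % efficiency, m_actual = 0.804 × 264.8 = 213 g.

213 g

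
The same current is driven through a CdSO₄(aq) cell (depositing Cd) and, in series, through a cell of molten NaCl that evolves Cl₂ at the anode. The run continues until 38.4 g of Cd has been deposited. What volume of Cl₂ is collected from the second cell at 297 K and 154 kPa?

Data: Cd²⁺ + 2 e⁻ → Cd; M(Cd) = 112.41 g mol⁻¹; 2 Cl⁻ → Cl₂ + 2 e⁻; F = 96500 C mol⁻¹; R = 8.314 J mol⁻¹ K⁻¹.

n(Cd) = 38.4 / 112.41 = 0.3416 mol, so n(e⁻) = 2 × 0.3416 = 0.6832 mol.
The cells are in series, so the same 0.6832 mol of electrons passes through the second cell.
2 Cl⁻ → Cl₂ + 2 e⁻ — 2 mol e⁻ per mol Cl₂, so n(Cl₂) = 0.6832/2 = 0.3416 mol.
V = nRT/P = (0.3416 × 8.314 × 297) / (154 × 10³) = 0.00548 m³ = 5.48 L.

5.48 L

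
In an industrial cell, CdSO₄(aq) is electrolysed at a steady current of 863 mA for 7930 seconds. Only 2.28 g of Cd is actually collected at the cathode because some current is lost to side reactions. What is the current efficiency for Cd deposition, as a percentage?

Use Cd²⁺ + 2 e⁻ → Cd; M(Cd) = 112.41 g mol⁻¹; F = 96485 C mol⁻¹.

Q = I·t = 0.8630 × 7930.0 = 6844 C; n(e⁻) = 6844/96485 = 0.07093 mol.
Theoretical n(Cd) = n(e⁻)/2 = 0.03546 mol, i.e. m_theo = 0.03546 × 112.41 = 3.987 g.
Efficiency = m_actual / m_theo = 2.28 / 3.987 = 57.2 %.

57.2 %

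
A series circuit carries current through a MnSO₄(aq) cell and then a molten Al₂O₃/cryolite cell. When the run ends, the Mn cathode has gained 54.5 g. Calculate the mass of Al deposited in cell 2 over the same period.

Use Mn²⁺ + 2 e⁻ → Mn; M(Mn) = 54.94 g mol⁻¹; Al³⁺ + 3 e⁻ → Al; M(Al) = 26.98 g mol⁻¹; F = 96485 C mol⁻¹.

17.8 g

n(Mn) = 54.5 / 54.94 = 0.9920 mol.
Since Mn²⁺ + 2 e⁻ → Mn, n(e⁻) passed = 2 × 0.9920 = 1.984 mol.
Cells in series carry the same charge, so the same 1.984 mol of electrons passes through cell 2.
Al³⁺ + 3 e⁻ → Al, so n(Al) = 1.984 / 3 = 0.6613 mol.
m(Al) = 0.6613 × 26.98 = 17.8 g.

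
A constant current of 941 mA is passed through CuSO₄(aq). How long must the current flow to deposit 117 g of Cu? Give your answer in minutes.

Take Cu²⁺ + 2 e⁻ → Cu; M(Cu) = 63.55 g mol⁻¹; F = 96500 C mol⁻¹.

n(Cu) = m/M = 117 / 63.55 = 1.841 mol.
Each Cu atom requires 2 electrons, so n(e⁻) = 2 × 1.841 = 3.682 mol.
Q = n(e⁻)·F = 3.682 × 96500 = 355300 C.
t = Q/I = 355300 / 0.9410 A = 377600 s = 6290 min.

6290 min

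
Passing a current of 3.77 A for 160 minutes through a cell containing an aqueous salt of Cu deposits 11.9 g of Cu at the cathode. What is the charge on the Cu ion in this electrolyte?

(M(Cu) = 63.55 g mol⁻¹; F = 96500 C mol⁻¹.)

Q = I·t = 3.770 A × 9600.0 s = 36190 C, so n(e⁻) = 36190/96500 = 0.3750 mol.
n(Cu) deposited = 11.9 / 63.55 = 0.1873 mol.
Electrons per atom = n(e⁻)/n(Cu) = 0.3750 / 0.1873 = 2.00 ≈ 2, so the ion is Cu²⁺.

+2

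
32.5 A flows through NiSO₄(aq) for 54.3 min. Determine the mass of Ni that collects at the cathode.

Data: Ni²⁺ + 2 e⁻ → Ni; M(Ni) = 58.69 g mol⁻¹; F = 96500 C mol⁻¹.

Q = I·t = 32.50 A × 3258.0 s = 105900 C.
n(e⁻) = Q/F = 105900 / 96500 = 1.097 mol.
Ni²⁺ + 2 e⁻ → Ni, so n(Ni) = n(e⁻)/2 = 0.5486 mol.
m = n·M = 0.5486 × 58.69 = 32.2 g.

32.2 g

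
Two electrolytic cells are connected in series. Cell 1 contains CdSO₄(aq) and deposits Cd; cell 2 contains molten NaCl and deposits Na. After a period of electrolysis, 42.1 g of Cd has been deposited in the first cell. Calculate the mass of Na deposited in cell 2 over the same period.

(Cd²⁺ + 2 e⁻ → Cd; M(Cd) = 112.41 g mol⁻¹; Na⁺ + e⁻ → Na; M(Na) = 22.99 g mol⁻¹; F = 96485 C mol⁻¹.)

n(Cd) = 42.1 / 112.41 = 0.3745 mol.
Since Cd²⁺ + 2 e⁻ → Cd, n(e⁻) passed = 2 × 0.3745 = 0.7490 mol.
Cells in series carry the same charge, so the same 0.7490 mol of electrons passes through cell 2.
Na⁺ + e⁻ → Na, so n(Na) = 0.7490 / 1 = 0.7490 mol.
m(Na) = 0.7490 × 22.99 = 17.2 g.

17.2 g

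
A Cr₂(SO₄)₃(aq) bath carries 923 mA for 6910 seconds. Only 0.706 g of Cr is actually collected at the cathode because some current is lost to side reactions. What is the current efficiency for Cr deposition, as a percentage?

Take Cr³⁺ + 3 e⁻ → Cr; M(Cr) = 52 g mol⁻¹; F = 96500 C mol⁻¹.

Q = I·t = 0.9230 × 6910.0 = 6378 C; n(e⁻) = 6378/96500 = 0.06609 mol.
Theoretical n(Cr) = n(e⁻)/3 = 0.02203 mol, i.e. m_theo = 0.02203 × 52 = 1.146 g.
Efficiency = m_actual / m_theo = 0.706 / 1.146 = 61.6 %.

61.6 %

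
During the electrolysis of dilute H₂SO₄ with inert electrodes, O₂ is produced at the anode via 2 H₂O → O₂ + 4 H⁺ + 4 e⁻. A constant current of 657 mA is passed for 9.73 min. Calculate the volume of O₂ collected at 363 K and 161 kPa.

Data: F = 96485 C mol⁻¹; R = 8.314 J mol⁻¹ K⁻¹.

0.0186 L

Q = I·t = 0.6570 A × 583.80 s = 383.6 C.
n(e⁻) = Q/F = 383.6 / 96485 = 0.003975 mol.
4 electrons are transferred per O₂ molecule, so n(O₂) = 0.003975 / 4 = 0.0009938 mol.
V = nRT/P = (0.0009938 × 8.314 × 363) / (161 × 10³ Pa) = 1.86 × 10⁻⁵ m³ = 0.0186 L.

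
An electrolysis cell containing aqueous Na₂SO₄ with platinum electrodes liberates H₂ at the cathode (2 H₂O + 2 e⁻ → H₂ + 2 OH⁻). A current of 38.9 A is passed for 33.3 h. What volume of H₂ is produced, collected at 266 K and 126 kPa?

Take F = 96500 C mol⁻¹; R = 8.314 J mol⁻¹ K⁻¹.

424 L

Q = I·t = 38.90 A × 119880 s = 4663000 C.
n(e⁻) = Q/F = 4663000 / 96500 = 48.32 mol.
2 electrons are transferred per H₂ molecule, so n(H₂) = 48.32 / 2 = 24.16 mol.
V = nRT/P = (24.16 × 8.314 × 266) / (126 × 10³ Pa) = 0.424 m³ = 424 L.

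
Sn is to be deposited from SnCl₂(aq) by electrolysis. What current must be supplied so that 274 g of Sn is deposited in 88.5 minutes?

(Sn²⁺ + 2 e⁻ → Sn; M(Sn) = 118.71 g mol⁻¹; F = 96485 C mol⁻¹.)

83.9 A

n(Sn) = 274 / 118.71 = 2.308 mol.
n(e⁻) = 2 × 2.308 = 4.616 mol.
Q = n(e⁻)·F = 4.616 × 96485 = 445400 C.
I = Q/t = 445400 / 5310.0 s = 83.9 A.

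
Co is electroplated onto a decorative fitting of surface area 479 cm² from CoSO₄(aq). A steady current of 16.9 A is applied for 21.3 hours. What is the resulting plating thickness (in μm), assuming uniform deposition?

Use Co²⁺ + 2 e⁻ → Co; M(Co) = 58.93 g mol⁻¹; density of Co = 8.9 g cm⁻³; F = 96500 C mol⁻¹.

928 μm

Q = I·t = 16.90 × 76680 = 1296000 C; n(e⁻) = 13.43 mol.
n(Co) = n(e⁻)/2 = 6.714 mol, so m = 6.714 × 58.93 = 395.7 g.
Volume = m/ρ = 395.7 / 8.9 = 44.46 cm³.
Thickness = V/A = 44.46 / 479 = 0.0928 cm = 928 μm.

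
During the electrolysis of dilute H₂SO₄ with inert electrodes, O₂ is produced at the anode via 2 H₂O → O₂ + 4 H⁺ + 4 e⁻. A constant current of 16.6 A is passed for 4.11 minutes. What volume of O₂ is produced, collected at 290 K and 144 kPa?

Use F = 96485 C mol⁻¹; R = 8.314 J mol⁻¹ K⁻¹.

Q = I·t = 16.60 A × 246.60 s = 4094 C.
n(e⁻) = Q/F = 4094 / 96485 = 0.04243 mol.
4 electrons are transferred per O₂ molecule, so n(O₂) = 0.04243 / 4 = 0.01061 mol.
V = nRT/P = (0.01061 × 8.314 × 290) / (144 × 10³ Pa) = 1.78 × 10⁻⁴ m³ = 0.178 L.

0.178 L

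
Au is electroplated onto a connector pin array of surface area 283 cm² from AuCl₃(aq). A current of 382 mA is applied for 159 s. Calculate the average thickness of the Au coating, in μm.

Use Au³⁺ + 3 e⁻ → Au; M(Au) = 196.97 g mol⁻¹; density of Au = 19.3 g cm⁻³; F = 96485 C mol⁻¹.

Q = I·t = 0.3820 × 159.00 = 60.74 C; n(e⁻) = 0.0006295 mol.
n(Au) = n(e⁻)/3 = 0.0002098 mol, so m = 0.0002098 × 196.97 = 0.04133 g.
Volume = m/ρ = 0.04133 / 19.3 = 0.002142 cm³.
Thickness = V/A = 0.002142 / 283 = 7.57 × 10⁻⁶ cm = 0.0757 μm.

0.0757 μm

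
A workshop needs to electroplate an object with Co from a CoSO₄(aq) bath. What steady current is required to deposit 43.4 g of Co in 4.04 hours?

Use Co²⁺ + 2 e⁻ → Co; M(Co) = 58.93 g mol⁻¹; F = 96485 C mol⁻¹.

n(Co) = 43.4 / 58.93 = 0.7365 mol.
n(e⁻) = 2 × 0.7365 = 1.473 mol.
Q = n(e⁻)·F = 1.473 × 96485 = 142100 C.
I = Q/t = 142100 / 14544 s = 9.77 A.

9.77 A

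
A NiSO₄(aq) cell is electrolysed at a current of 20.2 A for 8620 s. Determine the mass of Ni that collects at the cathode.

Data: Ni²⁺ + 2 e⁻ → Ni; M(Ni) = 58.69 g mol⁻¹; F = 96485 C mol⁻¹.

Q = I·t = 20.20 A × 8620.0 s = 174100 C.
n(e⁻) = Q/F = 174100 / 96485 = 1.805 mol.
Ni²⁺ + 2 e⁻ → Ni, so n(Ni) = n(e⁻)/2 = 0.9023 mol.
m = n·M = 0.9023 × 58.69 = 53.0 g.

53.0 g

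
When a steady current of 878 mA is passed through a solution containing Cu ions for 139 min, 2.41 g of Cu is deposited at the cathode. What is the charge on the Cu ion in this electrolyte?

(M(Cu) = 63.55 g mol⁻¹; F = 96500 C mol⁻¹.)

+2

Q = I·t = 0.8780 A × 8340.0 s = 7323 C, so n(e⁻) = 7323/96500 = 0.07588 mol.
n(Cu) deposited = 2.41 / 63.55 = 0.03792 mol.
Electrons per atom = n(e⁻)/n(Cu) = 0.07588 / 0.03792 = 2.00 ≈ 2, so the ion is Cu²⁺.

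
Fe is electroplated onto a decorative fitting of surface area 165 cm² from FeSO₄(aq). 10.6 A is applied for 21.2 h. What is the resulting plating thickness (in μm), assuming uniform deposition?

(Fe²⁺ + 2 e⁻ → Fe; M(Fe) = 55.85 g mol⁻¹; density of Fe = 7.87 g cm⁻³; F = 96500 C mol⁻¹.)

1800 μm

Q = I·t = 10.60 × 76320 = 809000 C; n(e⁻) = 8.383 mol.
n(Fe) = n(e⁻)/2 = 4.192 mol, so m = 4.192 × 55.85 = 234.1 g.
Volume = m/ρ = 234.1 / 7.87 = 29.75 cm³.
Thickness = V/A = 29.75 / 165 = 0.180 cm = 1800 μm.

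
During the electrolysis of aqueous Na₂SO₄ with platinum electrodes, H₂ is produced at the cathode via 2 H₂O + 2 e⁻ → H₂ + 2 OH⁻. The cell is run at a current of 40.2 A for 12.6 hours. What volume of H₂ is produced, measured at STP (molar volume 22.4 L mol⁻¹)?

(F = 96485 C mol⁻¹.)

212 L

Q = I·t = 40.20 A × 45360 s = 1823000 C.
n(e⁻) = Q/F = 1823000 / 96485 = 18.90 mol.
2 electrons are transferred per H₂ molecule, so n(H₂) = 18.90 / 2 = 9.450 mol.
V = n × V_m = 9.450 × 22.4 = 212 L.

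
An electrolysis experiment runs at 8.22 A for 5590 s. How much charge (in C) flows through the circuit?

Q = I·t = 8.220 A × 5590.0 s = 45900 C.

45900 C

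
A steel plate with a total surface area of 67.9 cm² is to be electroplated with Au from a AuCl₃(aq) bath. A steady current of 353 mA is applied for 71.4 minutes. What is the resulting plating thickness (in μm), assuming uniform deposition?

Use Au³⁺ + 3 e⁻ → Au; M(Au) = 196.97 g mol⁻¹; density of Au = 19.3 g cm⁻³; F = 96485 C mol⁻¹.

Q = I·t = 0.3530 × 4284.0 = 1512 C; n(e⁻) = 0.01567 mol.
n(Au) = n(e⁻)/3 = 0.005224 mol, so m = 0.005224 × 196.97 = 1.029 g.
Volume = m/ρ = 1.029 / 19.3 = 0.05332 cm³.
Thickness = V/A = 0.05332 / 67.9 = 7.85 × 10⁻⁴ cm = 7.85 μm.

7.85 μm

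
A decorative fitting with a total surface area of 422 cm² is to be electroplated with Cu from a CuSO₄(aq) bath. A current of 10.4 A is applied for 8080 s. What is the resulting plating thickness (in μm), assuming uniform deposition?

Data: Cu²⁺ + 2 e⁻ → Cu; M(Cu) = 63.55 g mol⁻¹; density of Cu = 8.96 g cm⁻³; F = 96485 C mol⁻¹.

73.2 μm

Q = I·t = 10.40 × 8080.0 = 84030 C; n(e⁻) = 0.8709 mol.
n(Cu) = n(e⁻)/2 = 0.4355 mol, so m = 0.4355 × 63.55 = 27.67 g.
Volume = m/ρ = 27.67 / 8.96 = 3.089 cm³.
Thickness = V/A = 3.089 / 422 = 0.00732 cm = 73.2 μm.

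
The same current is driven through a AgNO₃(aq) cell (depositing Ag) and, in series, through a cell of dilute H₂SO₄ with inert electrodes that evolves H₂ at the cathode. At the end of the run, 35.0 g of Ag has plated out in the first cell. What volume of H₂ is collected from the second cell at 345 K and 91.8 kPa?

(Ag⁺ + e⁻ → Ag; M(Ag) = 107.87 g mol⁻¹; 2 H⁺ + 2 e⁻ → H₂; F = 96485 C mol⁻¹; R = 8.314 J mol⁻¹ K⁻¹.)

5.07 L

n(Ag) = 35.0 / 107.87 = 0.3245 mol, so n(e⁻) = 1 × 0.3245 = 0.3245 mol.
The cells are in series, so the same 0.3245 mol of electrons passes through the second cell.
2 H⁺ + 2 e⁻ → H₂ — 2 mol e⁻ per mol H₂, so n(H₂) = 0.3245/2 = 0.1622 mol.
V = nRT/P = (0.1622 × 8.314 × 345) / (91.8 × 10³) = 0.00507 m³ = 5.07 L.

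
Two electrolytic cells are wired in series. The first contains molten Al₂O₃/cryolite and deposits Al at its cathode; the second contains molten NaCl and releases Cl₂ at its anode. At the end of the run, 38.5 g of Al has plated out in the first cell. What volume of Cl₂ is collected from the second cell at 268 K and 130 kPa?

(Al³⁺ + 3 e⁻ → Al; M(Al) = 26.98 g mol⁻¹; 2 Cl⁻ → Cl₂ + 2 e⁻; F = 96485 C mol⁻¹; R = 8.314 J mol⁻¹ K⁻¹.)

n(Al) = 38.5 / 26.98 = 1.427 mol, so n(e⁻) = 3 × 1.427 = 4.281 mol.
The cells are in series, so the same 4.281 mol of electrons passes through the second cell.
2 Cl⁻ → Cl₂ + 2 e⁻ — 2 mol e⁻ per mol Cl₂, so n(Cl₂) = 4.281/2 = 2.140 mol.
V = nRT/P = (2.140 × 8.314 × 268) / (130 × 10³) = 0.0367 m³ = 36.7 L.

36.7 L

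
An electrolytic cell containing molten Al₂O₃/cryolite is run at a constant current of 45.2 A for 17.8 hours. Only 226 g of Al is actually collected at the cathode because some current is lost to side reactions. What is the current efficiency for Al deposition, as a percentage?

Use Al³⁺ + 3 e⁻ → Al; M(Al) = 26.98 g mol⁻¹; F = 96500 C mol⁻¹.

Q = I·t = 45.20 × 64080 = 2896000 C; n(e⁻) = 2896000/96500 = 30.01 mol.
Theoretical n(Al) = n(e⁻)/3 = 10.00 mol, i.e. m_theo = 10.00 × 26.98 = 269.9 g.
Efficiency = m_actual / m_theo = 226 / 269.9 = 83.7 %.

83.7 %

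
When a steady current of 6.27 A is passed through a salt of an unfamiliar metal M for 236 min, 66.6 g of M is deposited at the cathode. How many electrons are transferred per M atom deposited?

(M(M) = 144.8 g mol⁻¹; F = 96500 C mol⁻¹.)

Q = I·t = 6.270 A × 14160 s = 88780 C, so n(e⁻) = 88780/96500 = 0.9200 mol.
n(M) deposited = 66.6 / 144.8 = 0.4599 mol.
Electrons per atom = n(e⁻)/n(M) = 0.9200 / 0.4599 = 2.00 ≈ 2, so the ion is M²⁺.

2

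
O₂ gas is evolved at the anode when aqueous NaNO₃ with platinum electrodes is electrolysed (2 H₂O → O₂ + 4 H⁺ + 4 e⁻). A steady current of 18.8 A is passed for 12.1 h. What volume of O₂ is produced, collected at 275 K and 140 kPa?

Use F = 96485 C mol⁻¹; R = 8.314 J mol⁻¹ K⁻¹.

Q = I·t = 18.80 A × 43560 s = 818900 C.
n(e⁻) = Q/F = 818900 / 96485 = 8.488 mol.
4 electrons are transferred per O₂ molecule, so n(O₂) = 8.488 / 4 = 2.122 mol.
V = nRT/P = (2.122 × 8.314 × 275) / (140 × 10³ Pa) = 0.0347 m³ = 34.7 L.

34.7 L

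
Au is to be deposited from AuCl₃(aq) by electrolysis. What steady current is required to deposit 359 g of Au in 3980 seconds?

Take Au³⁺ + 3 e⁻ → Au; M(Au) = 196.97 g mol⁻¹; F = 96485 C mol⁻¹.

n(Au) = 359 / 196.97 = 1.823 mol.
n(e⁻) = 3 × 1.823 = 5.468 mol.
Q = n(e⁻)·F = 5.468 × 96485 = 527600 C.
I = Q/t = 527600 / 3980.0 s = 133 A.

133 A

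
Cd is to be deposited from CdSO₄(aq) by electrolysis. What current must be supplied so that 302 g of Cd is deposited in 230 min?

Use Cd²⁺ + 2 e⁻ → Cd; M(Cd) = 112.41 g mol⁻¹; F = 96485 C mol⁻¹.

n(Cd) = 302 / 112.41 = 2.687 mol.
n(e⁻) = 2 × 2.687 = 5.373 mol.
Q = n(e⁻)·F = 5.373 × 96485 = 518400 C.
I = Q/t = 518400 / 13800 s = 37.6 A.

37.6 A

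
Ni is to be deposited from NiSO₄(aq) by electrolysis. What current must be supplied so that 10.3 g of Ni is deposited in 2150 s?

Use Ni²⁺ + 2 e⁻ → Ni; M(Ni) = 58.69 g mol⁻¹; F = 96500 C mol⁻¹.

15.8 A

n(Ni) = 10.3 / 58.69 = 0.1755 mol.
n(e⁻) = 2 × 0.1755 = 0.3510 mol.
Q = n(e⁻)·F = 0.3510 × 96500 = 33870 C.
I = Q/t = 33870 / 2150.0 s = 15.8 A.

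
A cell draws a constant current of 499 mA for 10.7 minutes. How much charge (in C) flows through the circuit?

320 C

Q = I·t = 0.4990 A × 642.00 s = 320 C.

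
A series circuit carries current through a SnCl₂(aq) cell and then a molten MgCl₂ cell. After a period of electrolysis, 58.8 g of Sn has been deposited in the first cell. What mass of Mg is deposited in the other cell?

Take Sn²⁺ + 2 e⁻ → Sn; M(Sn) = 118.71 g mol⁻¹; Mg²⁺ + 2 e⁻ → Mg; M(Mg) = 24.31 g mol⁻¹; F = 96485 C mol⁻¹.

12.0 g

n(Sn) = 58.8 / 118.71 = 0.4953 mol.
Since Sn²⁺ + 2 e⁻ → Sn, n(e⁻) passed = 2 × 0.4953 = 0.9906 mol.
Cells in series carry the same charge, so the same 0.9906 mol of electrons passes through cell 2.
Mg²⁺ + 2 e⁻ → Mg, so n(Mg) = 0.9906 / 2 = 0.4953 mol.
m(Mg) = 0.4953 × 24.31 = 12.0 g.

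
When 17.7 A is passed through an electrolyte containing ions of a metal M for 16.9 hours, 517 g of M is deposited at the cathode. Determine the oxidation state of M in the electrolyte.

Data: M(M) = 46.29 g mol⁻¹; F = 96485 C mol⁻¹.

Q = I·t = 17.70 A × 60840 s = 1077000 C, so n(e⁻) = 1077000/96485 = 11.16 mol.
n(M) deposited = 517 / 46.29 = 11.17 mol.
Electrons per atom = n(e⁻)/n(M) = 11.16 / 11.17 = 0.999 ≈ 1, so the ion is M⁺.

+1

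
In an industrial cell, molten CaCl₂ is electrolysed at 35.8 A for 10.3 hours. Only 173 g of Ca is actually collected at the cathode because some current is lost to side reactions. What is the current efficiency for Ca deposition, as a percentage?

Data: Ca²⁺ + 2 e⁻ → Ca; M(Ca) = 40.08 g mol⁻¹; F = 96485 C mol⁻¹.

62.7 %

Q = I·t = 35.80 × 37080 = 1327000 C; n(e⁻) = 1327000/96485 = 13.76 mol.
Theoretical n(Ca) = n(e⁻)/2 = 6.879 mol, i.e. m_theo = 6.879 × 40.08 = 275.7 g.
Efficiency = m_actual / m_theo = 173 / 275.7 = 62.7 %.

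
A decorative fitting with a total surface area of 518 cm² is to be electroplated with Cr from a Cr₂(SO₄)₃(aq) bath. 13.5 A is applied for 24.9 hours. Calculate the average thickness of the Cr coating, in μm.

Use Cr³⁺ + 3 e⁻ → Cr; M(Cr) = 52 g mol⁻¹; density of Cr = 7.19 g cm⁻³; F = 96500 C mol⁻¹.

Q = I·t = 13.50 × 89640 = 1210000 C; n(e⁻) = 12.54 mol.
n(Cr) = n(e⁻)/3 = 4.180 mol, so m = 4.180 × 52 = 217.4 g.
Volume = m/ρ = 217.4 / 7.19 = 30.23 cm³.
Thickness = V/A = 30.23 / 518 = 0.0584 cm = 584 μm.

584 μm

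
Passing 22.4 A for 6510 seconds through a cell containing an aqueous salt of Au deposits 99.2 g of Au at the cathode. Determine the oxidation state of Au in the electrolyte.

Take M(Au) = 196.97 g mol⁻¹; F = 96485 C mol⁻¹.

Q = I·t = 22.40 A × 6510.0 s = 145800 C, so n(e⁻) = 145800/96485 = 1.511 mol.
n(Au) deposited = 99.2 / 196.97 = 0.5036 mol.
Electrons per atom = n(e⁻)/n(Au) = 1.511 / 0.5036 = 3.00 ≈ 3, so the ion is Au³⁺.

+3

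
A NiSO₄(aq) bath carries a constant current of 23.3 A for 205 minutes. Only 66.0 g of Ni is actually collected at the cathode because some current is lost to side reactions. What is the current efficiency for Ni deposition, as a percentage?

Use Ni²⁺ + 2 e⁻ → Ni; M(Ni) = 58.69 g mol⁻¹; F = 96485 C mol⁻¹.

75.7 %

Q = I·t = 23.30 × 12300 = 286600 C; n(e⁻) = 286600/96485 = 2.970 mol.
Theoretical n(Ni) = n(e⁻)/2 = 1.485 mol, i.e. m_theo = 1.485 × 58.69 = 87.16 g.
Efficiency = m_actual / m_theo = 66.0 / 87.16 = 75.7 %.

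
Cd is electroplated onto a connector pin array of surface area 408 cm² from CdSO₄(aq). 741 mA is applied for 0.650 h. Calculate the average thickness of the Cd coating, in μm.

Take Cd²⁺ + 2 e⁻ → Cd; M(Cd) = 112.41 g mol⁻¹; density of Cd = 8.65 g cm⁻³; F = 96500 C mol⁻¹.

Q = I·t = 0.7410 × 2340.0 = 1734 C; n(e⁻) = 0.01797 mol.
n(Cd) = n(e⁻)/2 = 0.008984 mol, so m = 0.008984 × 112.41 = 1.010 g.
Volume = m/ρ = 1.010 / 8.65 = 0.1168 cm³.
Thickness = V/A = 0.1168 / 408 = 2.86 × 10⁻⁴ cm = 2.86 μm.

2.86 μm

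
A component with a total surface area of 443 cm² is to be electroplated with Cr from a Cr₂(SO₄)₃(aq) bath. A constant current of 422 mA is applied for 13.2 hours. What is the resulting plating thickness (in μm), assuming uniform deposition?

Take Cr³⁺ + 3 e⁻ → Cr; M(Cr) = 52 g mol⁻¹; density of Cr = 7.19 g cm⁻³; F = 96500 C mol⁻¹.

11.3 μm

Q = I·t = 0.4220 × 47520 = 20050 C; n(e⁻) = 0.2078 mol.
n(Cr) = n(e⁻)/3 = 0.06927 mol, so m = 0.06927 × 52 = 3.602 g.
Volume = m/ρ = 3.602 / 7.19 = 0.5010 cm³.
Thickness = V/A = 0.5010 / 443 = 0.00113 cm = 11.3 μm.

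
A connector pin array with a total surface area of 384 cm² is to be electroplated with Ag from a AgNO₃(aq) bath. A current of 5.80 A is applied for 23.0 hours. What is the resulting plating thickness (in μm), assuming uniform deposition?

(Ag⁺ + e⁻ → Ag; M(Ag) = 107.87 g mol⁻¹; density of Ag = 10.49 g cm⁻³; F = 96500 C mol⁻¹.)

1330 μm

Q = I·t = 5.800 × 82800 = 480200 C; n(e⁻) = 4.977 mol.
n(Ag) = n(e⁻)/1 = 4.977 mol, so m = 4.977 × 107.87 = 536.8 g.
Volume = m/ρ = 536.8 / 10.49 = 51.17 cm³.
Thickness = V/A = 51.17 / 384 = 0.133 cm = 1330 μm.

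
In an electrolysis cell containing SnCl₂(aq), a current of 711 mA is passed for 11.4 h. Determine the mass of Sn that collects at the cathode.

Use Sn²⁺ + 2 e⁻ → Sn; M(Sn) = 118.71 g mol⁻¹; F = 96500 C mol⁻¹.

Q = I·t = 0.7110 A × 41040 s = 29180 C.
n(e⁻) = Q/F = 29180 / 96500 = 0.3024 mol.
Sn²⁺ + 2 e⁻ → Sn, so n(Sn) = n(e⁻)/2 = 0.1512 mol.
m = n·M = 0.1512 × 118.71 = 17.9 g.

17.9 g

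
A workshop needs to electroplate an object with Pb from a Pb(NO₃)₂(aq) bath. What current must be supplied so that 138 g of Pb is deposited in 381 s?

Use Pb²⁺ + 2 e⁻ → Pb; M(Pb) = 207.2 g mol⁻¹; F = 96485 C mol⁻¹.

337 A

n(Pb) = 138 / 207.2 = 0.6660 mol.
n(e⁻) = 2 × 0.6660 = 1.332 mol.
Q = n(e⁻)·F = 1.332 × 96485 = 128500 C.
I = Q/t = 128500 / 381.00 s = 337 A.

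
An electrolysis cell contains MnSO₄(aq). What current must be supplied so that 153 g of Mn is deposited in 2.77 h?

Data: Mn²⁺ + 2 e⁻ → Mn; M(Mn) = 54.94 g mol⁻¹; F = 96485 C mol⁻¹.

n(Mn) = 153 / 54.94 = 2.785 mol.
n(e⁻) = 2 × 2.785 = 5.570 mol.
Q = n(e⁻)·F = 5.570 × 96485 = 537400 C.
I = Q/t = 537400 / 9972.0 s = 53.9 A.

53.9 A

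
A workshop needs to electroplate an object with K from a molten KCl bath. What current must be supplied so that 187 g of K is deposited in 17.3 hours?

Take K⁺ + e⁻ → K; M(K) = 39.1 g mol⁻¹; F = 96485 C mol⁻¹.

n(K) = 187 / 39.1 = 4.783 mol.
n(e⁻) = 1 × 4.783 = 4.783 mol.
Q = n(e⁻)·F = 4.783 × 96485 = 461400 C.
I = Q/t = 461400 / 62280 s = 7.41 A.

7.41 A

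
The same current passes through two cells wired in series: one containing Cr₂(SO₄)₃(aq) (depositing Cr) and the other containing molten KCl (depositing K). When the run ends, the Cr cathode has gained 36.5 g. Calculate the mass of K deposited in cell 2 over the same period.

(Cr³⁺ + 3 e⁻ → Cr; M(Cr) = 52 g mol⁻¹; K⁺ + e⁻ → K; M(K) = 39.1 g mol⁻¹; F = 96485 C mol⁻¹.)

n(Cr) = 36.5 / 52 = 0.7019 mol.
Since Cr³⁺ + 3 e⁻ → Cr, n(e⁻) passed = 3 × 0.7019 = 2.106 mol.
Cells in series carry the same charge, so the same 2.106 mol of electrons passes through cell 2.
K⁺ + e⁻ → K, so n(K) = 2.106 / 1 = 2.106 mol.
m(K) = 2.106 × 39.1 = 82.3 g.

82.3 g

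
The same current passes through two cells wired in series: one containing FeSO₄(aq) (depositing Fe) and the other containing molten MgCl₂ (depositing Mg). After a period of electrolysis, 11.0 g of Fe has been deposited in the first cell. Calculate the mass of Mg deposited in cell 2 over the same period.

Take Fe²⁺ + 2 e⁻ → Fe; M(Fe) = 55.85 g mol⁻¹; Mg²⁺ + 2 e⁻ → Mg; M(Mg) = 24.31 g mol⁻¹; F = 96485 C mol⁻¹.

n(Fe) = 11.0 / 55.85 = 0.1970 mol.
Since Fe²⁺ + 2 e⁻ → Fe, n(e⁻) passed = 2 × 0.1970 = 0.3939 mol.
Cells in series carry the same charge, so the same 0.3939 mol of electrons passes through cell 2.
Mg²⁺ + 2 e⁻ → Mg, so n(Mg) = 0.3939 / 2 = 0.1970 mol.
m(Mg) = 0.1970 × 24.31 = 4.79 g.

4.79 g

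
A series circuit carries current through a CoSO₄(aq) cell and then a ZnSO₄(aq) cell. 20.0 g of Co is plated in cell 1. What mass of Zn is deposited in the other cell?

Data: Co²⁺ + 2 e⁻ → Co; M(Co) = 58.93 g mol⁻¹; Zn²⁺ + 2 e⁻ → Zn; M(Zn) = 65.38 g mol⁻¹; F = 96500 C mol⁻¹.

22.2 g

n(Co) = 20.0 / 58.93 = 0.3394 mol.
Since Co²⁺ + 2 e⁻ → Co, n(e⁻) passed = 2 × 0.3394 = 0.6788 mol.
Cells in series carry the same charge, so the same 0.6788 mol of electrons passes through cell 2.
Zn²⁺ + 2 e⁻ → Zn, so n(Zn) = 0.6788 / 2 = 0.3394 mol.
m(Zn) = 0.3394 × 65.38 = 22.2 g.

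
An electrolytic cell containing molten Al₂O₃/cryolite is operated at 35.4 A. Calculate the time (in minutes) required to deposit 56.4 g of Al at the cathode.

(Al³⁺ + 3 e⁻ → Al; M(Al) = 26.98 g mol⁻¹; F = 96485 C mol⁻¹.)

285 min

n(Al) = m/M = 56.4 / 26.98 = 2.090 mol.
Each Al atom requires 3 electrons, so n(e⁻) = 3 × 2.090 = 6.271 mol.
Q = n(e⁻)·F = 6.271 × 96485 = 605100 C.
t = Q/I = 605100 / 35.40 A = 17090 s = 285 min.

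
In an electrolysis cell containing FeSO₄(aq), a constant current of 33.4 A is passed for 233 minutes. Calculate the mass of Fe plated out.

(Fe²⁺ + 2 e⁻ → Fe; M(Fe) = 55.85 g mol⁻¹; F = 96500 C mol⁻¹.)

Q = I·t = 33.40 A × 13980 s = 466900 C.
n(e⁻) = Q/F = 466900 / 96500 = 4.839 mol.
Fe²⁺ + 2 e⁻ → Fe, so n(Fe) = n(e⁻)/2 = 2.419 mol.
m = n·M = 2.419 × 55.85 = 135 g.

135 g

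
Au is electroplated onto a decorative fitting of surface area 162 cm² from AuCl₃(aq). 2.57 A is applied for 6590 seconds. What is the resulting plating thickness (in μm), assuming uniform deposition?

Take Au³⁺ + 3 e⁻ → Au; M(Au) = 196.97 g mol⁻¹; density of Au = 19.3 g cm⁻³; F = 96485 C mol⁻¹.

Q = I·t = 2.570 × 6590.0 = 16940 C; n(e⁻) = 0.1755 mol.
n(Au) = n(e⁻)/3 = 0.05851 mol, so m = 0.05851 × 196.97 = 11.52 g.
Volume = m/ρ = 11.52 / 19.3 = 0.5971 cm³.
Thickness = V/A = 0.5971 / 162 = 0.00369 cm = 36.9 μm.

36.9 μm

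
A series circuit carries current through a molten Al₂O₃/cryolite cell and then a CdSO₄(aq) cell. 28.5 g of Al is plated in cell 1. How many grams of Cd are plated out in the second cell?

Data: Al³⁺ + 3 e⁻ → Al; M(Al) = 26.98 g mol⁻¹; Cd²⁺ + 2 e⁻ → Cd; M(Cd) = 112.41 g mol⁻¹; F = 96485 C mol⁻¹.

n(Al) = 28.5 / 26.98 = 1.056 mol.
Since Al³⁺ + 3 e⁻ → Al, n(e⁻) passed = 3 × 1.056 = 3.169 mol.
Cells in series carry the same charge, so the same 3.169 mol of electrons passes through cell 2.
Cd²⁺ + 2 e⁻ → Cd, so n(Cd) = 3.169 / 2 = 1.585 mol.
m(Cd) = 1.585 × 112.41 = 178 g.

178 g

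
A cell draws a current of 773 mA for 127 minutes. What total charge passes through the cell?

Q = I·t = 0.7730 A × 7620.0 s = 5890 C.

5890 C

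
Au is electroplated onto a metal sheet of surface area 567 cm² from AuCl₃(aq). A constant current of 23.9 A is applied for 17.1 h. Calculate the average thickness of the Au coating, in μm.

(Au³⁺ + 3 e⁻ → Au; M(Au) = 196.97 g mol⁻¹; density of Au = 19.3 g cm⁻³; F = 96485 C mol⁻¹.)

Q = I·t = 23.90 × 61560 = 1471000 C; n(e⁻) = 15.25 mol.
n(Au) = n(e⁻)/3 = 5.083 mol, so m = 5.083 × 196.97 = 1001 g.
Volume = m/ρ = 1001 / 19.3 = 51.88 cm³.
Thickness = V/A = 51.88 / 567 = 0.0915 cm = 915 μm.

915 μm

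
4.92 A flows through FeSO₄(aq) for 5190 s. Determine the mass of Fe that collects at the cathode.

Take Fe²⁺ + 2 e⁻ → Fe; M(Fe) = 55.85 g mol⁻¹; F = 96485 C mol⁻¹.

7.39 g

Q = I·t = 4.920 A × 5190.0 s = 25530 C.
n(e⁻) = Q/F = 25530 / 96485 = 0.2647 mol.
Fe²⁺ + 2 e⁻ → Fe, so n(Fe) = n(e⁻)/2 = 0.1323 mol.
m = n·M = 0.1323 × 55.85 = 7.39 g.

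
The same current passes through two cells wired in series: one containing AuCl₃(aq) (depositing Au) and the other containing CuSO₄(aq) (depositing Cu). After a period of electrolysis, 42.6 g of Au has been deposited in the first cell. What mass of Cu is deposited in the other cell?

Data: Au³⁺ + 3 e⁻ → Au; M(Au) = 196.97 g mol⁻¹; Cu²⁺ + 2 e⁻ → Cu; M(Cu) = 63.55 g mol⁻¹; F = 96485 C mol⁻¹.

20.6 g

n(Au) = 42.6 / 196.97 = 0.2163 mol.
Since Au³⁺ + 3 e⁻ → Au, n(e⁻) passed = 3 × 0.2163 = 0.6488 mol.
Cells in series carry the same charge, so the same 0.6488 mol of electrons passes through cell 2.
Cu²⁺ + 2 e⁻ → Cu, so n(Cu) = 0.6488 / 2 = 0.3244 mol.
m(Cu) = 0.3244 × 63.55 = 20.6 g.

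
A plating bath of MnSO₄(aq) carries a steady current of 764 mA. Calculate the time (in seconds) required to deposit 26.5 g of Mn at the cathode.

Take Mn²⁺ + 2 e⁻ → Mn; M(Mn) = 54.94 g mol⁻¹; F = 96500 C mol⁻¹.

1.22 × 10⁵ s

n(Mn) = m/M = 26.5 / 54.94 = 0.4823 mol.
Each Mn atom requires 2 electrons, so n(e⁻) = 2 × 0.4823 = 0.9647 mol.
Q = n(e⁻)·F = 0.9647 × 96500 = 93090 C.
t = Q/I = 93090 / 0.7640 A = 121800 s.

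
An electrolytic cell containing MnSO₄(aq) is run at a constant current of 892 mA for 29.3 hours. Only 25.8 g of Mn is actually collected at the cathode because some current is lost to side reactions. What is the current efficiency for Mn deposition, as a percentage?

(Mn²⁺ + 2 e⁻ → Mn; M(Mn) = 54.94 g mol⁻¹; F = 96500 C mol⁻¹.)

Q = I·t = 0.8920 × 105480 = 94090 C; n(e⁻) = 94090/96500 = 0.9750 mol.
Theoretical n(Mn) = n(e⁻)/2 = 0.4875 mol, i.e. m_theo = 0.4875 × 54.94 = 26.78 g.
Efficiency = m_actual / m_theo = 25.8 / 26.78 = 96.3 %.

96.3 %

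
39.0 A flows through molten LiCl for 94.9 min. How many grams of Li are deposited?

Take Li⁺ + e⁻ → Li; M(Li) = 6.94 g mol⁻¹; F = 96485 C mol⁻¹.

Q = I·t = 39.00 A × 5694.0 s = 222100 C.
n(e⁻) = Q/F = 222100 / 96485 = 2.302 mol.
Li⁺ + e⁻ → Li, so n(Li) = n(e⁻)/1 = 2.302 mol.
m = n·M = 2.302 × 6.94 = 16.0 g.

16.0 g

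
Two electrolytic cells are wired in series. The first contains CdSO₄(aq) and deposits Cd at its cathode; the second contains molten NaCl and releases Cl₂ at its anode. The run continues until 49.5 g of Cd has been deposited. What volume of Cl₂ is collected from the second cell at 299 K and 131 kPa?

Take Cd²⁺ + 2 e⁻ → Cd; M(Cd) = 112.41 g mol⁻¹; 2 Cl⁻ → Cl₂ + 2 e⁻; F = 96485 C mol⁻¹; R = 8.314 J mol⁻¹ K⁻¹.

8.36 L

n(Cd) = 49.5 / 112.41 = 0.4404 mol, so n(e⁻) = 2 × 0.4404 = 0.8807 mol.
The cells are in series, so the same 0.8807 mol of electrons passes through the second cell.
2 Cl⁻ → Cl₂ + 2 e⁻ — 2 mol e⁻ per mol Cl₂, so n(Cl₂) = 0.8807/2 = 0.4404 mol.
V = nRT/P = (0.4404 × 8.314 × 299) / (131 × 10³) = 0.00836 m³ = 8.36 L.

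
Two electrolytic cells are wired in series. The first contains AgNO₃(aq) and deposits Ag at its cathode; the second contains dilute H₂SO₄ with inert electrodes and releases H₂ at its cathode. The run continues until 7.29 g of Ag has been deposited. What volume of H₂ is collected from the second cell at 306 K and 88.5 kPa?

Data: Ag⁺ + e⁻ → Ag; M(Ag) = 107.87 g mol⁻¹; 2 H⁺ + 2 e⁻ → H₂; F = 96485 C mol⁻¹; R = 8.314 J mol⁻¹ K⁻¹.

0.971 L

n(Ag) = 7.29 / 107.87 = 0.06758 mol, so n(e⁻) = 1 × 0.06758 = 0.06758 mol.
The cells are in series, so the same 0.06758 mol of electrons passes through the second cell.
2 H⁺ + 2 e⁻ → H₂ — 2 mol e⁻ per mol H₂, so n(H₂) = 0.06758/2 = 0.03379 mol.
V = nRT/P = (0.03379 × 8.314 × 306) / (88.5 × 10³) = 9.71 × 10⁻⁴ m³ = 0.971 L.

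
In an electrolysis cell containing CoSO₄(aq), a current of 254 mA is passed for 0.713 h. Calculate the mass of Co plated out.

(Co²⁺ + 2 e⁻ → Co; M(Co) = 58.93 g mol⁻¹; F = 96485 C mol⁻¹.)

0.199 g

Q = I·t = 0.2540 A × 2566.8 s = 652.0 C.
n(e⁻) = Q/F = 652.0 / 96485 = 0.006757 mol.
Co²⁺ + 2 e⁻ → Co, so n(Co) = n(e⁻)/2 = 0.003379 mol.
m = n·M = 0.003379 × 58.93 = 0.199 g.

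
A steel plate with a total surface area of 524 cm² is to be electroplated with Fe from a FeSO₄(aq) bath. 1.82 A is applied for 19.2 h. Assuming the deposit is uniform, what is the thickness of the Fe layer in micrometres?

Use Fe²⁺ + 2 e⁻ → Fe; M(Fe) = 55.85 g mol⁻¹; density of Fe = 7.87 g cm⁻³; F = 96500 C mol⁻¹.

Q = I·t = 1.820 × 69120 = 125800 C; n(e⁻) = 1.304 mol.
n(Fe) = n(e⁻)/2 = 0.6518 mol, so m = 0.6518 × 55.85 = 36.40 g.
Volume = m/ρ = 36.40 / 7.87 = 4.626 cm³.
Thickness = V/A = 4.626 / 524 = 0.00883 cm = 88.3 μm.

88.3 μm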